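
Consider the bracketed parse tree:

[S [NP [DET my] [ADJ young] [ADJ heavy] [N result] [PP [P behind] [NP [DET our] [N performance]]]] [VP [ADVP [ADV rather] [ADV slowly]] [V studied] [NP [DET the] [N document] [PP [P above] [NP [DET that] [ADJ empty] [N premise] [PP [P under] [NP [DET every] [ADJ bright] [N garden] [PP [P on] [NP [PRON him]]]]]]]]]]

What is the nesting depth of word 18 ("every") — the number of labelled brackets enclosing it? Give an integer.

8

Path from the root down to the word: S → VP → NP → PP → NP → PP → NP → DET. That is 8 enclosing brackets.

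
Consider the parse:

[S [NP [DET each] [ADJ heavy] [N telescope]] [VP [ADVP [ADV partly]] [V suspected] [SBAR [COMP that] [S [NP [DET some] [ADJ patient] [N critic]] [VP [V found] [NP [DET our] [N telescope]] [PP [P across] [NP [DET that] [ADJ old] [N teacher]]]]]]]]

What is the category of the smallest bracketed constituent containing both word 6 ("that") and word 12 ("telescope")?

SBAR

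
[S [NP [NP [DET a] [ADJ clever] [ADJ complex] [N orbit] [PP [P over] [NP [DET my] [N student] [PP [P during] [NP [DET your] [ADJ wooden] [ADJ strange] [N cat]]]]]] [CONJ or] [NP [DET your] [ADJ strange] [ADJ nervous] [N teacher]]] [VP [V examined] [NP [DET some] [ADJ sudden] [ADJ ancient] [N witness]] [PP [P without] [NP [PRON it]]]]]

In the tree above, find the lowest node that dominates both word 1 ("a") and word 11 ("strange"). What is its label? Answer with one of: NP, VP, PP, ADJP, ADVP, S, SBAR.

The smallest bracket enclosing both words is [NP a clever complex orbit over my student during your wooden strange cat], so the label is NP.

NP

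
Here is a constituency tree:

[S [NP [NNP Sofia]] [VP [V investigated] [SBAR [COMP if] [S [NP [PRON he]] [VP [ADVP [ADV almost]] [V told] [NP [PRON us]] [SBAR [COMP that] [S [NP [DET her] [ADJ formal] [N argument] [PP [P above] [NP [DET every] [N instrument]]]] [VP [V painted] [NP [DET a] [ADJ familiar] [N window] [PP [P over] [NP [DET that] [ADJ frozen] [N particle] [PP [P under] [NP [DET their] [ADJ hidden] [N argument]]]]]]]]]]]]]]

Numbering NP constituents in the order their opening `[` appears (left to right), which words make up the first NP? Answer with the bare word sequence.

In left-to-right order the NP constituents are "Sofia"; "he"; "us"; "her formal argument above every instrument"; "every instrument"; "a familiar window over that frozen particle under their hidden argument"; "that frozen particle under their hidden argument"; "their hidden argument". Number 1 is "Sofia".

Sofia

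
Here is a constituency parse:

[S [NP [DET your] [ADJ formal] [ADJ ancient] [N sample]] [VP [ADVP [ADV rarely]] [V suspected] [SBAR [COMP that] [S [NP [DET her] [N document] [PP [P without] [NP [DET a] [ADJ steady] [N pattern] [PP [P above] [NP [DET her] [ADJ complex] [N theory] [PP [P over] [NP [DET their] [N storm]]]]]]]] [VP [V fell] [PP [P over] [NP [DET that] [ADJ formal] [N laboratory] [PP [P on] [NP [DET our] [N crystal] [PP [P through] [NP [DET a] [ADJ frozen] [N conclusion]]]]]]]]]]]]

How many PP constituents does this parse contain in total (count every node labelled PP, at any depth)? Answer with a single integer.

6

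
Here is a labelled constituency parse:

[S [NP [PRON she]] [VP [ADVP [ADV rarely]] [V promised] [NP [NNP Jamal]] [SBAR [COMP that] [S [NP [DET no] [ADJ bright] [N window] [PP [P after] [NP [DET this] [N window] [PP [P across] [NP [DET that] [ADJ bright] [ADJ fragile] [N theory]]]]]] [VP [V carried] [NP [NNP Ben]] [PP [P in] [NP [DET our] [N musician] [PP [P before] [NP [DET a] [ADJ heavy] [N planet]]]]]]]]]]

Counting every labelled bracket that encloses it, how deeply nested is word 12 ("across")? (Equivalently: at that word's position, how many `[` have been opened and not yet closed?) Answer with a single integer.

9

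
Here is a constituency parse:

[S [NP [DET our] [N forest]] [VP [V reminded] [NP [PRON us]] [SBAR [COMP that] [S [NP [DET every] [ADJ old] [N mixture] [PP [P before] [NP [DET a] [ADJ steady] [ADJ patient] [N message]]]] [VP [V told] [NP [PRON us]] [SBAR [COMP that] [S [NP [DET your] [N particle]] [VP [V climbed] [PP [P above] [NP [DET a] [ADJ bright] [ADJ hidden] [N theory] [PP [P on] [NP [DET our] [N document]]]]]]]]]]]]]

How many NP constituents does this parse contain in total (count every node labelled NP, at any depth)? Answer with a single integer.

The NP constituents are: [NP our forest]; [NP us]; [NP every old mixture before a steady patient message]; [NP a steady patient message]; [NP us]; [NP your particle] …. Total: 8.

8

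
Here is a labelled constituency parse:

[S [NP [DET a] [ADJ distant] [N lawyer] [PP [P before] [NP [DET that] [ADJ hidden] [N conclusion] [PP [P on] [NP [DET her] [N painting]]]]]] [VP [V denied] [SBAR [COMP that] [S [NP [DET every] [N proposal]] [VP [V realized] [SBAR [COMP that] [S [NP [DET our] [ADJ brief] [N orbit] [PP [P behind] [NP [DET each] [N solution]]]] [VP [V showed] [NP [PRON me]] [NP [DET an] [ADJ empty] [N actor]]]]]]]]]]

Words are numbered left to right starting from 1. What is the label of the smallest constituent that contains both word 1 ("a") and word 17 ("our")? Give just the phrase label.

S

Both words fall inside [S a distant lawyer before that hidden conclusion on her painting denied that every proposal realized that our brief orbit behind each solution showed me an empty actor] (words 1–27), and no smaller constituent contains them both. Label: S.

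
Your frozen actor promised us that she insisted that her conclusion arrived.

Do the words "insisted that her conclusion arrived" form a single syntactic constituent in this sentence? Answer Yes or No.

Yes

The sequence corresponds to a single VP node — the verb phrase "insisted that her conclusion arrived".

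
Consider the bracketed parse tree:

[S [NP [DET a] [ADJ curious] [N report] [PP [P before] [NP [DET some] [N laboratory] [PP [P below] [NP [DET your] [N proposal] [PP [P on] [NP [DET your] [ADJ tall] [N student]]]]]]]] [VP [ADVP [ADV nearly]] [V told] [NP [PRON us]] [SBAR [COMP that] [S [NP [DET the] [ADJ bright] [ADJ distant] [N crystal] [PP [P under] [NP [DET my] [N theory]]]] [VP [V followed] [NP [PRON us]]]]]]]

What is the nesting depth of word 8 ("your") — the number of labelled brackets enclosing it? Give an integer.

7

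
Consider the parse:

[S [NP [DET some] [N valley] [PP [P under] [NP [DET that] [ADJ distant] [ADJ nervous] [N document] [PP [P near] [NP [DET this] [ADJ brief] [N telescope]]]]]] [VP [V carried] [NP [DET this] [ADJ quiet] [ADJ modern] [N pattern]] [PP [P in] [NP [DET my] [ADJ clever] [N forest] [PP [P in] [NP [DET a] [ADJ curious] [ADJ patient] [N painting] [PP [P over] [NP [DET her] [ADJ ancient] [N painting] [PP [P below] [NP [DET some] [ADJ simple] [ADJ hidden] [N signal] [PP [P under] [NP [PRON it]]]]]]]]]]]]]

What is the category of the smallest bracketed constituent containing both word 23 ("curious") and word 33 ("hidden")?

NP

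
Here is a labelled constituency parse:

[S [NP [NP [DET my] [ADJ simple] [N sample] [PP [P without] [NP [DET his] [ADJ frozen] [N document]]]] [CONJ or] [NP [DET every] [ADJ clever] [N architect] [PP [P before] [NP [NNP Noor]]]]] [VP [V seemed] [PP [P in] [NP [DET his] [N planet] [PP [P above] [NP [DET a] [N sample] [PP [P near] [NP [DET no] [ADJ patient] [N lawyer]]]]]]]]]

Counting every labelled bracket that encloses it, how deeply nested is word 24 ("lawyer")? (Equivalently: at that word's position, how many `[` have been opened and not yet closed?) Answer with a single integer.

9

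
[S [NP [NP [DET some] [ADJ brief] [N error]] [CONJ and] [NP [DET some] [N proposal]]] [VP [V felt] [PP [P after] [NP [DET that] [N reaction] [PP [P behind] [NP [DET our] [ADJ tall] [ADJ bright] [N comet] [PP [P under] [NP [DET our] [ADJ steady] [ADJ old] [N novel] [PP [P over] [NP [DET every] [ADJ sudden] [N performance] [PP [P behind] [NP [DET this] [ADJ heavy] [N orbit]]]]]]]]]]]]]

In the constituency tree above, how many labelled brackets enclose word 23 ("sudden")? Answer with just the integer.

11

The word sits inside ADJ, which is inside NP, inside PP, inside NP, inside PP, inside NP, inside PP, inside NP, inside PP, inside VP, inside S — 11 brackets in all.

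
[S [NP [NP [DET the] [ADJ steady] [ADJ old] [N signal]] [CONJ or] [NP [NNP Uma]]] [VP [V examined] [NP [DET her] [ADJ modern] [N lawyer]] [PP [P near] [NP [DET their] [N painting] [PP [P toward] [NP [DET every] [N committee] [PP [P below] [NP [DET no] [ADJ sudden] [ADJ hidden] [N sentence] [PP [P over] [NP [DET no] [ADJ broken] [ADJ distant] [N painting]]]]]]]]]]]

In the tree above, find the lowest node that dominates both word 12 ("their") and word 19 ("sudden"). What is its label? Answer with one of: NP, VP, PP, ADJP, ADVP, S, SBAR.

NP

The smallest bracket enclosing both words is [NP their painting toward every committee below no sudden hidden sentence over no broken distant painting], so the label is NP.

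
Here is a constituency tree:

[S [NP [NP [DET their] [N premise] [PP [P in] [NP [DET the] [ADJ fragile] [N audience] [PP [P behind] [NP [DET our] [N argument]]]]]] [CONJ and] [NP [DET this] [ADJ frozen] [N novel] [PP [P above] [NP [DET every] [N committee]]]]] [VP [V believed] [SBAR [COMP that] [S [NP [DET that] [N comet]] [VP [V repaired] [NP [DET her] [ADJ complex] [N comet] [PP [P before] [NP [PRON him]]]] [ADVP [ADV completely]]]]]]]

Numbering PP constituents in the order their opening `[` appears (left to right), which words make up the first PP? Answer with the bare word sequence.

in the fragile audience behind our argument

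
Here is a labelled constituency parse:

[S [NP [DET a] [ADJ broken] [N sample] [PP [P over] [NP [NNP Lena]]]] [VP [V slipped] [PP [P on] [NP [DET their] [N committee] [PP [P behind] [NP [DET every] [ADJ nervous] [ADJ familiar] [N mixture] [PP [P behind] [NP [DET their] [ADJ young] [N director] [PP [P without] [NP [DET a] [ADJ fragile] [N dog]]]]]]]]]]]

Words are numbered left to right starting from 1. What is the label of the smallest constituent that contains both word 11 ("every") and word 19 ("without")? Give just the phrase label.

NP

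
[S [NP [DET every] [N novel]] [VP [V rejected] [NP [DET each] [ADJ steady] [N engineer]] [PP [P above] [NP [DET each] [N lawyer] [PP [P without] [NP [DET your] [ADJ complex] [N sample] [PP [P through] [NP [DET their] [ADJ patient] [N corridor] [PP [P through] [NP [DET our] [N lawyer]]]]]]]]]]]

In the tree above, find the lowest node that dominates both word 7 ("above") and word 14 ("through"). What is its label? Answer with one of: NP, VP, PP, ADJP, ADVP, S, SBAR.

Word 7 lies under S → VP → PP → P; word 14 lies under S → VP → PP → NP → PP → NP → PP → P. The lowest shared node is the PP.

PP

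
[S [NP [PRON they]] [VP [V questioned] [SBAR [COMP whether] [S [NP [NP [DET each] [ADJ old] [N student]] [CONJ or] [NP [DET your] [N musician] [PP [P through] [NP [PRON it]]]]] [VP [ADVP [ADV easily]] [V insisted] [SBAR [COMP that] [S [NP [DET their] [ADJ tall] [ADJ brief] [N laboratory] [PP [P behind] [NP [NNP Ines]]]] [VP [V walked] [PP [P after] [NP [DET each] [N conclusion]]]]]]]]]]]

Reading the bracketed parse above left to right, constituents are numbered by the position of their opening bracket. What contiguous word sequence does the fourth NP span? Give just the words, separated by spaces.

The NP opening brackets appear, in order, over: "they"; "each old student or your musician through it"; "each old student"; "your musician through it"; "it"; "their tall brief laboratory behind Ines"; "Ines"; "each conclusion". The fourth one spans "your musician through it".

your musician through it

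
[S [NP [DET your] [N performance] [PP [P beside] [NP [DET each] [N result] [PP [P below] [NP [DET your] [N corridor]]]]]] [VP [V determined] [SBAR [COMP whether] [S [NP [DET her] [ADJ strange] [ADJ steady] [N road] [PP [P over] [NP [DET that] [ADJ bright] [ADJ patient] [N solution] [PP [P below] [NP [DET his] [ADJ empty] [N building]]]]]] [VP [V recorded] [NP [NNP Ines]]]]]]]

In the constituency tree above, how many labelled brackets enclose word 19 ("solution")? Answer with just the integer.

8

Counting open brackets not yet closed at "solution": [S [VP [SBAR [S [NP [PP [NP [N = 8.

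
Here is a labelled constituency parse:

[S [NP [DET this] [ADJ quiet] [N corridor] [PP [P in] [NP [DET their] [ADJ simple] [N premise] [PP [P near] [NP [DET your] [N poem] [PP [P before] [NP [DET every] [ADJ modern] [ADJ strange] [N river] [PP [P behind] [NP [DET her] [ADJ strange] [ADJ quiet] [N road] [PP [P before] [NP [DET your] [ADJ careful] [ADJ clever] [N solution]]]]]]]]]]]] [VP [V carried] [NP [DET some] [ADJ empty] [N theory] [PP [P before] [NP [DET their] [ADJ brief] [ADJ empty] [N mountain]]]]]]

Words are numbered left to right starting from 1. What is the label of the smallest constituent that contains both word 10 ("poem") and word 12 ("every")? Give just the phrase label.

NP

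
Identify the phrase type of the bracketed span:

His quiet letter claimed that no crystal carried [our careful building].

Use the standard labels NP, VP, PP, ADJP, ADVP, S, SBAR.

NP

"building" is the head of the bracketed span, so the span is a noun phrase: NP.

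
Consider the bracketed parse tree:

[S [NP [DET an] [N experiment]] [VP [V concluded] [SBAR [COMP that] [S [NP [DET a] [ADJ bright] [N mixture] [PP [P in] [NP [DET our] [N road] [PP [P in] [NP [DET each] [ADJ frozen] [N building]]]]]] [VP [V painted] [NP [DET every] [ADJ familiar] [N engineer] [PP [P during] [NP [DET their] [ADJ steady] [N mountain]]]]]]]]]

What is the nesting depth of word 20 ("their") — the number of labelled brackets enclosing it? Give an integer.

9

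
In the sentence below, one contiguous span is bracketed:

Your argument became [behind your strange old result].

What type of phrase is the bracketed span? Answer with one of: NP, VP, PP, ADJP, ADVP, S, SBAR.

PP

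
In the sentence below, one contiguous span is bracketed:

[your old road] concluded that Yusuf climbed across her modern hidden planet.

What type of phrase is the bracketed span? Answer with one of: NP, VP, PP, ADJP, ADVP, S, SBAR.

NP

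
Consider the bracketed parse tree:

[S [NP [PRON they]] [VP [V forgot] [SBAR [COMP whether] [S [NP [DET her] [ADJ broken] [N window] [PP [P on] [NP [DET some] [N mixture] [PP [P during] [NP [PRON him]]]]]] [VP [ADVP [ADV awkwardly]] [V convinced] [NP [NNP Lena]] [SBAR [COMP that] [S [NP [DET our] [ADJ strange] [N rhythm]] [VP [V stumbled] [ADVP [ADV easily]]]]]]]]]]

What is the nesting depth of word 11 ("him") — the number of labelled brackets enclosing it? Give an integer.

10

Counting open brackets not yet closed at "him": [S [VP [SBAR [S [NP [PP [NP [PP [NP [PRON = 10.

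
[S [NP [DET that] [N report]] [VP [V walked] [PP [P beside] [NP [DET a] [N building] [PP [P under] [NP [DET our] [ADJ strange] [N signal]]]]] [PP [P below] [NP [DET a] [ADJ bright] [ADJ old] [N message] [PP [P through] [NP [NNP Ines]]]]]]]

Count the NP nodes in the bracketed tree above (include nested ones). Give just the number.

5

Listing each NP by its span: [NP that report]; [NP a building under our strange signal]; [NP our strange signal]; [NP a bright old message through Ines]; [NP Ines] — that makes 5.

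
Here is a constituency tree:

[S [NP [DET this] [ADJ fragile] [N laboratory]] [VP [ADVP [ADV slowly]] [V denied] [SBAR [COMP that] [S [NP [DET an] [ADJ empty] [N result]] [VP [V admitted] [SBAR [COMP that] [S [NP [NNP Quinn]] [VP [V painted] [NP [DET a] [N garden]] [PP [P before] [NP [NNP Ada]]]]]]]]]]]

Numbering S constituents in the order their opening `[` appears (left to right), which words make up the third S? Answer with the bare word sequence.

Quinn painted a garden before Ada

The S opening brackets appear, in order, over: "this fragile laboratory slowly denied that an empty result admitted that Quinn painted a garden before Ada"; "an empty result admitted that Quinn painted a garden before Ada"; "Quinn painted a garden before Ada". The third one spans "Quinn painted a garden before Ada".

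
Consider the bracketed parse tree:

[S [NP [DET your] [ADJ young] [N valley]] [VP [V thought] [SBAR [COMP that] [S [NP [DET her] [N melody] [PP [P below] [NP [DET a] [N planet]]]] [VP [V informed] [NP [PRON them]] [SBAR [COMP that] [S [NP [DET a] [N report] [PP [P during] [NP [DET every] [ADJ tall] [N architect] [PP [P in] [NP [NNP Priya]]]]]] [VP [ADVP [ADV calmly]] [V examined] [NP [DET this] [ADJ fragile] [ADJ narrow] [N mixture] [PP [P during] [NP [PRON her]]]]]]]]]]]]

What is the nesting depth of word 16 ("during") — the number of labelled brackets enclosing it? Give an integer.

10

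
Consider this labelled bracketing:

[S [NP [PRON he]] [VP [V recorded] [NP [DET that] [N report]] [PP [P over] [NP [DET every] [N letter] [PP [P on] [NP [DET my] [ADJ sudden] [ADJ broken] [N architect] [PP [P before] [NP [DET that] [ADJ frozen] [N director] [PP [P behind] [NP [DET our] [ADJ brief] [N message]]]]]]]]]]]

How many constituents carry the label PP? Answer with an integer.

4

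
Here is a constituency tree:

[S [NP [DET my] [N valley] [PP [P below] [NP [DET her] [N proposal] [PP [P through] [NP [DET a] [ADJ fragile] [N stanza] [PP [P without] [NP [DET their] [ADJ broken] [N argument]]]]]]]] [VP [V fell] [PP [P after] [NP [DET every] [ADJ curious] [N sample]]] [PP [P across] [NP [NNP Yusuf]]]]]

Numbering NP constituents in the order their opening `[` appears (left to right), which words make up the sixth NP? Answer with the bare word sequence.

In left-to-right order the NP constituents are "my valley below her proposal through a fragile stanza without their broken argument"; "her proposal through a fragile stanza without their broken argument"; "a fragile stanza without their broken argument"; "their broken argument"; "every curious sample"; "Yusuf". Number 6 is "Yusuf".

Yusuf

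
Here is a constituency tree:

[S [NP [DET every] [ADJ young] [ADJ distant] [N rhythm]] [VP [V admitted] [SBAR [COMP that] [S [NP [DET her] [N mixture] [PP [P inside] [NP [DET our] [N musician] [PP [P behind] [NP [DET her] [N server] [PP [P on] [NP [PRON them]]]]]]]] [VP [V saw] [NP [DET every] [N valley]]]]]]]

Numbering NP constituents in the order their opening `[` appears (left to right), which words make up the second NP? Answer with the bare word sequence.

her mixture inside our musician behind her server on them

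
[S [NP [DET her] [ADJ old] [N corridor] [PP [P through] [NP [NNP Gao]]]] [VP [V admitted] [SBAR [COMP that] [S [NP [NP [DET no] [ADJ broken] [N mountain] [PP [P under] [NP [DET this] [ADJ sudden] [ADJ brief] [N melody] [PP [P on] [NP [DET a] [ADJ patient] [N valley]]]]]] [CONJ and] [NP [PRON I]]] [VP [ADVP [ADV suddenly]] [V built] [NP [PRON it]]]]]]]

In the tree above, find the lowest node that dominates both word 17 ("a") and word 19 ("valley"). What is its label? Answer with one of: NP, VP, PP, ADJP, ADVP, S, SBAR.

NP

Both words fall inside [NP a patient valley] (words 17–19), and no smaller constituent contains them both. Label: NP.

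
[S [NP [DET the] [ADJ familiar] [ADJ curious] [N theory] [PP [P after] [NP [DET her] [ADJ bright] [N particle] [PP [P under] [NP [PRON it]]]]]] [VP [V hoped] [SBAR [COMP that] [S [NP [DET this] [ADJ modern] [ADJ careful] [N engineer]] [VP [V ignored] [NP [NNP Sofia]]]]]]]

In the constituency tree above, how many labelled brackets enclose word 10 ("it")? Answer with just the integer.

7

Path from the root down to the word: S → NP → PP → NP → PP → NP → PRON. That is 7 enclosing brackets.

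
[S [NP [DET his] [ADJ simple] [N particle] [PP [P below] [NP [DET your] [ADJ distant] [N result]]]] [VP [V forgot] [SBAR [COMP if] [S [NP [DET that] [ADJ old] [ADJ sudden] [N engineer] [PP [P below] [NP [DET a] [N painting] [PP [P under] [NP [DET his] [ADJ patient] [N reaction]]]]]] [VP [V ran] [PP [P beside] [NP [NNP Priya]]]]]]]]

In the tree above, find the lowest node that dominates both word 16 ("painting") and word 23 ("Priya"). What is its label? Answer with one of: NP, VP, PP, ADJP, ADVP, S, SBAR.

S

Both words fall inside [S that old sudden engineer below a painting under his patient reaction ran beside Priya] (words 10–23), and no smaller constituent contains them both. Label: S.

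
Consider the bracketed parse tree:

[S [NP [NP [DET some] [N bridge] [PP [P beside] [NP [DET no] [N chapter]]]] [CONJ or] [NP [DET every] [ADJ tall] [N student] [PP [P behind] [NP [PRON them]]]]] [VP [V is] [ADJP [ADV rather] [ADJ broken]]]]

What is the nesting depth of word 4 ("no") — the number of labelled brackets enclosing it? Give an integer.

Path from the root down to the word: S → NP → NP → PP → NP → DET. That is 6 enclosing brackets.

6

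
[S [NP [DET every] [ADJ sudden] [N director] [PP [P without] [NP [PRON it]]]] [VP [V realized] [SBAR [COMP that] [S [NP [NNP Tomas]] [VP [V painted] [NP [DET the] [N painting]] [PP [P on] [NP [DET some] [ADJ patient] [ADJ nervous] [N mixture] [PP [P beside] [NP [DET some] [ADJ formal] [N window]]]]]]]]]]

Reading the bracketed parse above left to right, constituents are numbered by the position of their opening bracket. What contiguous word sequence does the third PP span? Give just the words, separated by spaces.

The PP opening brackets appear, in order, over: "without it"; "on some patient nervous mixture beside some formal window"; "beside some formal window". The third one spans "beside some formal window".

beside some formal window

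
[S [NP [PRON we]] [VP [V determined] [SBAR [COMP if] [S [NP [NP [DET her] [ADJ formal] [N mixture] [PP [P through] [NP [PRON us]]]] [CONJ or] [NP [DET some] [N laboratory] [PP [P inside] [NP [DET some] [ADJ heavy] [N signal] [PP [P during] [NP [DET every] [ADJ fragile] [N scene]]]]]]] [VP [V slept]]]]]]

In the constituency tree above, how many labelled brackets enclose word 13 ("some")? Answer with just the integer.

Counting open brackets not yet closed at "some": [S [VP [SBAR [S [NP [NP [PP [NP [DET = 9.

9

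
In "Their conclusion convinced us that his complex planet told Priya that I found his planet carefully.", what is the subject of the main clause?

their conclusion

The subject of the main clause is the NP immediately before the verb "convinced": "their conclusion".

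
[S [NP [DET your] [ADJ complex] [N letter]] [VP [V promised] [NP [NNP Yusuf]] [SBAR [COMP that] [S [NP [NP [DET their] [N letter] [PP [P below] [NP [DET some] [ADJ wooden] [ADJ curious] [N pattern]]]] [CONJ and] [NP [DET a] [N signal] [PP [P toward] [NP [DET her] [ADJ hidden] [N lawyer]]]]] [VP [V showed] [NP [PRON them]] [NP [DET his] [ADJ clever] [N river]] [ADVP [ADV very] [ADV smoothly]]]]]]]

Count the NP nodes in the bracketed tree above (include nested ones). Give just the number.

9

Scanning left to right, an opening `[NP` appears at word positions 1, 5, 7, 7, 10, 15, 18, 22, 23 — 9 in total.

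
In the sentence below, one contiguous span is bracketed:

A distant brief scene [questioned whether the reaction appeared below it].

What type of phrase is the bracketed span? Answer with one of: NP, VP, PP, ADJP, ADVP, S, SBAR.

VP

The span is built around the verb "questioned" — a verb phrase (VP).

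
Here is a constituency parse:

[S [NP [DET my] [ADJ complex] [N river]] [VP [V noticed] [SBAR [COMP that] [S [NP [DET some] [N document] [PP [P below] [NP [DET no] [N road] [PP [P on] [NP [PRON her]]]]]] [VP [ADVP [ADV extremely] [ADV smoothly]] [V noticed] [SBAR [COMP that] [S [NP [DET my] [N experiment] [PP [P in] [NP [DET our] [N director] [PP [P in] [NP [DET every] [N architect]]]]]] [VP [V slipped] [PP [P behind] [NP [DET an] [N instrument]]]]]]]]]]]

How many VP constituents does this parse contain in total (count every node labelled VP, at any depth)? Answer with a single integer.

The VP constituents are: [VP noticed that some document below no road on her extremely smoothly noticed that my experiment in our director in every architect slipped behind an instrument]; [VP extremely smoothly noticed that my experiment in our director in every architect slipped behind an instrument]; [VP slipped behind an instrument]. Total: 3.

3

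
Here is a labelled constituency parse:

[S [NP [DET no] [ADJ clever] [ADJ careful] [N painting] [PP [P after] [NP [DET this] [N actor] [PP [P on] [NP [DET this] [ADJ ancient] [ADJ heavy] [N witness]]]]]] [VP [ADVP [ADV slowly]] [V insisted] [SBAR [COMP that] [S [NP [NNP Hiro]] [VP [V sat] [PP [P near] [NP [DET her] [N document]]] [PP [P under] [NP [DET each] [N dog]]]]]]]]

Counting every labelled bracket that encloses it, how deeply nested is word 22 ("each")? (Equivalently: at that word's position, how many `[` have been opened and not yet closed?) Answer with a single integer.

8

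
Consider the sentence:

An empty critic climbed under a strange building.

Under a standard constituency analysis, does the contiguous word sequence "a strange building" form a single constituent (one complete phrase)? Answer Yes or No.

Yes

The sequence corresponds to a single NP node — the noun phrase "a strange building".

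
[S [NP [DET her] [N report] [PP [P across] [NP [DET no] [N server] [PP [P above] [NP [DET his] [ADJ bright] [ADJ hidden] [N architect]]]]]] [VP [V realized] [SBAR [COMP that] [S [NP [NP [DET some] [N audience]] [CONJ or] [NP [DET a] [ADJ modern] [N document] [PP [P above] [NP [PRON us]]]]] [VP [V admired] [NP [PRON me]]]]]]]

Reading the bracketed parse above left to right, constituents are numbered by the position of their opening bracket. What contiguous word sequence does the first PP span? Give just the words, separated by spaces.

across no server above his bright hidden architect

The PP opening brackets appear, in order, over: "across no server above his bright hidden architect"; "above his bright hidden architect"; "above us". The first one spans "across no server above his bright hidden architect".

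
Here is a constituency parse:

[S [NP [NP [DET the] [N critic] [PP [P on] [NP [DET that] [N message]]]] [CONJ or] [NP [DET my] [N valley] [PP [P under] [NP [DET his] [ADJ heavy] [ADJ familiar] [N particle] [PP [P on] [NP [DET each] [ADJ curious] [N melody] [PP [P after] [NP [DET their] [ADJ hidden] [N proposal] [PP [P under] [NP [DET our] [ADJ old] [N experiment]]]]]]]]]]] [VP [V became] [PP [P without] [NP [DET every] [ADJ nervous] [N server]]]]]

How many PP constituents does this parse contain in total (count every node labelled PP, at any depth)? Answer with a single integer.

6

The PP constituents are: [PP on that message]; [PP under his heavy familiar particle on each curious melody after their hidden proposal under our old experiment]; [PP on each curious melody after their hidden proposal under our old experiment]; [PP after their hidden proposal under our old experiment]; [PP under our old experiment]; [PP without every nervous server]. Total: 6.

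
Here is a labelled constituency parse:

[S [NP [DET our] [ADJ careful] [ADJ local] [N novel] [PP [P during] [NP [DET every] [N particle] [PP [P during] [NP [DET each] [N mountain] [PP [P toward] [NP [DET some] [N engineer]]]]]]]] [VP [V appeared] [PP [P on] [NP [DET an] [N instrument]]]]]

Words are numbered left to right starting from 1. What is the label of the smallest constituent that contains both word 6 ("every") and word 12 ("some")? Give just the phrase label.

Word 6 lies under S → NP → PP → NP → DET; word 12 lies under S → NP → PP → NP → PP → NP → PP → NP → DET. The lowest shared node is the NP.

NP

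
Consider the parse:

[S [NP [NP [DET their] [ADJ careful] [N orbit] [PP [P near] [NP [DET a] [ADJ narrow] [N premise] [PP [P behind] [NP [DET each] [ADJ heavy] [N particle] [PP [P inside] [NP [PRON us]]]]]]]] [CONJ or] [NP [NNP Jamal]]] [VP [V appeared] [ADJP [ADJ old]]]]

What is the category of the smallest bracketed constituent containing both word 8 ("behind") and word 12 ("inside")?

PP

The smallest bracket enclosing both words is [PP behind each heavy particle inside us], so the label is PP.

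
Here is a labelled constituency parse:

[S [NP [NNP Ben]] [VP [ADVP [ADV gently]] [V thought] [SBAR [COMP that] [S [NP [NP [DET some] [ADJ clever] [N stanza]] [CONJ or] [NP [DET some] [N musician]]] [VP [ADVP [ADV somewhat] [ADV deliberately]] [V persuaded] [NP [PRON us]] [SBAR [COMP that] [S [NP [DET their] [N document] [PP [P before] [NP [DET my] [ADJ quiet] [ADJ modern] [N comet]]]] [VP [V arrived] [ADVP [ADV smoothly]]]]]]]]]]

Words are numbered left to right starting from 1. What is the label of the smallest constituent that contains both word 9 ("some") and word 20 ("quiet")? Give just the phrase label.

S

Both words fall inside [S some clever stanza or some musician somewhat deliberately persuaded us that their document before my quiet modern comet arrived smoothly] (words 5–24), and no smaller constituent contains them both. Label: S.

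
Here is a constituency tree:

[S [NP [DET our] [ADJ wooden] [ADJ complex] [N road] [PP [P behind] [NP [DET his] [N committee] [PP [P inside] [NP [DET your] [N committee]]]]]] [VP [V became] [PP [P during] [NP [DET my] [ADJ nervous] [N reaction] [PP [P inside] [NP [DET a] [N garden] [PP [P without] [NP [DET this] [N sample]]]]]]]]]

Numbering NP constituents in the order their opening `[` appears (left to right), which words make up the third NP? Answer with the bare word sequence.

The NP opening brackets appear, in order, over: "our wooden complex road behind his committee inside your committee"; "his committee inside your committee"; "your committee"; "my nervous reaction inside a garden without this sample"; "a garden without this sample"; "this sample". The third one spans "your committee".

your committee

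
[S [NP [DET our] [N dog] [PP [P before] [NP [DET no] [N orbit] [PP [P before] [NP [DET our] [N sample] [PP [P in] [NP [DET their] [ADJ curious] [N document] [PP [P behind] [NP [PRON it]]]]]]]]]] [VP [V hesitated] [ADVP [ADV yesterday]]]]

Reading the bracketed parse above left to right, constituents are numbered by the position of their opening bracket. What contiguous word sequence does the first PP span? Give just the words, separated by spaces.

before no orbit before our sample in their curious document behind it

Opening `[PP` markers occur at word positions 3, 6, 9, 13; the first of these opens the constituent [PP before no orbit before our sample in their curious document behind it].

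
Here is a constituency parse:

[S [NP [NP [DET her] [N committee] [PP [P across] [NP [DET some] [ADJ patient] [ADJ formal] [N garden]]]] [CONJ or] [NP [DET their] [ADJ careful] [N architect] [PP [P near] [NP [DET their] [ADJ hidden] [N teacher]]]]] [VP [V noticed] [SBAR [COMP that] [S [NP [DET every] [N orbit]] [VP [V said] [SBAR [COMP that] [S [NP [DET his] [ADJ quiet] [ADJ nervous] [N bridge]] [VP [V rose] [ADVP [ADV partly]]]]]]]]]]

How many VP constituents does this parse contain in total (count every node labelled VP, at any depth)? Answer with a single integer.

Listing each VP by its span: [VP noticed that every orbit said that his quiet nervous bridge rose partly]; [VP said that his quiet nervous bridge rose partly]; [VP rose partly] — that makes 3.

3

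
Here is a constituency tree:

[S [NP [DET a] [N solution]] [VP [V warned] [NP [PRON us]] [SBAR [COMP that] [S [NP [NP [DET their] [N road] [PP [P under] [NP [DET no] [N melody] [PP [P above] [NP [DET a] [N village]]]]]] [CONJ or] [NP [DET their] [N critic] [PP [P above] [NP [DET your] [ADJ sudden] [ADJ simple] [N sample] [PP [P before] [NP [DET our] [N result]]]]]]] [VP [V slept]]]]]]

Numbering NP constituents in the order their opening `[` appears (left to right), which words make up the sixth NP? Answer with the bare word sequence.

a village

The NP opening brackets appear, in order, over: "a solution"; "us"; "their road under no melody above a village or their critic above your sudden simple sample before our result"; "their road under no melody above a village"; "no melody above a village"; "a village"; "their critic above your sudden simple sample before our result"; "your sudden simple sample before our result"; "our result". The sixth one spans "a village".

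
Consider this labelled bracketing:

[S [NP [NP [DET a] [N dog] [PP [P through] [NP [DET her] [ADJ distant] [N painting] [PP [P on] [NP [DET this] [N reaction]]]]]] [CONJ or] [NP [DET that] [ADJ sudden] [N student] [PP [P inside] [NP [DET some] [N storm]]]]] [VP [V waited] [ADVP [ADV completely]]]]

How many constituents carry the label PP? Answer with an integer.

3

The PP constituents are: [PP through her distant painting on this reaction]; [PP on this reaction]; [PP inside some storm]. Total: 3.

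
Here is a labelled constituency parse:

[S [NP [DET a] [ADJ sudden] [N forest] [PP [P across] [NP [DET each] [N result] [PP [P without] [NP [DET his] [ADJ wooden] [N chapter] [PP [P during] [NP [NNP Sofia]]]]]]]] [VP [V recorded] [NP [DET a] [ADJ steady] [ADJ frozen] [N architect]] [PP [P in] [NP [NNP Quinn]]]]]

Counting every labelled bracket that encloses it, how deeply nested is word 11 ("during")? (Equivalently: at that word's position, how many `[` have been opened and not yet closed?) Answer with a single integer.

8

Counting open brackets not yet closed at "during": [S [NP [PP [NP [PP [NP [PP [P = 8.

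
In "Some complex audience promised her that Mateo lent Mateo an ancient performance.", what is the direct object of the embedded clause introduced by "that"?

an ancient performance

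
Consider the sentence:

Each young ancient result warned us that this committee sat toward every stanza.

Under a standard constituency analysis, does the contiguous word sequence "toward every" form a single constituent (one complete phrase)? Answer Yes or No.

No

The sequence begins inside the preposition "toward" and ends inside the noun phrase "every stanza"; it crosses a phrase boundary, so no single node in the tree spans exactly those words.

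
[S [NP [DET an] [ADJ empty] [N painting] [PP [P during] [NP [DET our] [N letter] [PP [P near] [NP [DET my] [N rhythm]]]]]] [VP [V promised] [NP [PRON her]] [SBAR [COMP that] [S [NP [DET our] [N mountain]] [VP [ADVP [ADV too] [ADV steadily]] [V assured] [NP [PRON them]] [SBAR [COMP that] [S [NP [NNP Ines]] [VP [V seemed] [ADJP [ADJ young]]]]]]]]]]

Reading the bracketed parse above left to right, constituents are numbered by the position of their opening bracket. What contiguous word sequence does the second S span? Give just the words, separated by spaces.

The S opening brackets appear, in order, over: "an empty painting during our letter near my rhythm promised her that our mountain too steadily assured them that Ines seemed young"; "our mountain too steadily assured them that Ines seemed young"; "Ines seemed young". The second one spans "our mountain too steadily assured them that Ines seemed young".

our mountain too steadily assured them that Ines seemed young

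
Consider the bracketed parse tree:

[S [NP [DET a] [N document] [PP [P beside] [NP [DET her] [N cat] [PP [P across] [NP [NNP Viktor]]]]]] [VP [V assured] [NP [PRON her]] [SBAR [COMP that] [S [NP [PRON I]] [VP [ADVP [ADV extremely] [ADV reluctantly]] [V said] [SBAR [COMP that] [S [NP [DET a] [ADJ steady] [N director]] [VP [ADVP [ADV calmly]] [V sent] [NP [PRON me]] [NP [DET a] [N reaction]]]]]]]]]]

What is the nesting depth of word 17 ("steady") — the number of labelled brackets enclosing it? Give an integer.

The word sits inside ADJ, which is inside NP, inside S, inside SBAR, inside VP, inside S, inside SBAR, inside VP, inside S — 9 brackets in all.

9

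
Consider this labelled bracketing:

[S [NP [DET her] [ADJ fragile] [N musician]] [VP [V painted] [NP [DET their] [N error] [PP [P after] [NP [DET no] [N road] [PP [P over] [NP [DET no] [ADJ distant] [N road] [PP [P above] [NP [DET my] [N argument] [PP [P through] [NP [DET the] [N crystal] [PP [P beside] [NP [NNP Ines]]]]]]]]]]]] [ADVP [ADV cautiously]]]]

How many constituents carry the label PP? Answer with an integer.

5

Scanning left to right, an opening `[PP` appears at word positions 7, 10, 14, 17, 20 — 5 in total.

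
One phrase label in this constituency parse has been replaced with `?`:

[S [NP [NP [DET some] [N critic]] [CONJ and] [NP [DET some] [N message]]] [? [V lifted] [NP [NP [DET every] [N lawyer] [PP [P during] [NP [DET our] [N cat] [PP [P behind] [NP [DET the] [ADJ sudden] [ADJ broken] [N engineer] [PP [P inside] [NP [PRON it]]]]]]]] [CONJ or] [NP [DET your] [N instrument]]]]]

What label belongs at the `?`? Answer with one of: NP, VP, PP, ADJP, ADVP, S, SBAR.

Looking at what the `?` directly dominates — V 'lifted', NP — this is a verb phrase (VP).

VP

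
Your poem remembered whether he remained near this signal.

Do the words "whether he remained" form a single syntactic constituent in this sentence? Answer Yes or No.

No

The smallest constituent containing the whole sequence is the subordinate clause [SBAR whether he remained near this signal], but the sequence is only part of it — it straddles the boundary between complementizer "whether" and clause "he remained near this signal".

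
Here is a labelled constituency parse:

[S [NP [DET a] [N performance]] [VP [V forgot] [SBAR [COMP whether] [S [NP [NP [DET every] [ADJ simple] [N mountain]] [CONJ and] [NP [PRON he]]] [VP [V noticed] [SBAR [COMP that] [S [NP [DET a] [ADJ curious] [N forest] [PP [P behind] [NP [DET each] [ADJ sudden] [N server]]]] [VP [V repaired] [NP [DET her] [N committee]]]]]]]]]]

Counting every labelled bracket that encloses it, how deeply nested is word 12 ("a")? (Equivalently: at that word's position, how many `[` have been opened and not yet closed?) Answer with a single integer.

9

The word sits inside DET, which is inside NP, inside S, inside SBAR, inside VP, inside S, inside SBAR, inside VP, inside S — 9 brackets in all.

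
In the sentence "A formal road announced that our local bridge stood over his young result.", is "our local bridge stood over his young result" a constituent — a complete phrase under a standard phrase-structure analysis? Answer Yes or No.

Yes

The sequence corresponds to a single S node — the clause "our local bridge stood over his young result".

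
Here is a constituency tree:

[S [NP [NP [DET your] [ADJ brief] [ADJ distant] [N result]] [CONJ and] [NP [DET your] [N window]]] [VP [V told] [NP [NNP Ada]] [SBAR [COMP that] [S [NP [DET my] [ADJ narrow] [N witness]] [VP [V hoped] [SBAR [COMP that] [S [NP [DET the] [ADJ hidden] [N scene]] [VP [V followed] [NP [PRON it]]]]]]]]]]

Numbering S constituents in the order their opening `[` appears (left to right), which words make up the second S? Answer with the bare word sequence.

my narrow witness hoped that the hidden scene followed it

The S opening brackets appear, in order, over: "your brief distant result and your window told Ada that my narrow witness hoped that the hidden scene followed it"; "my narrow witness hoped that the hidden scene followed it"; "the hidden scene followed it". The second one spans "my narrow witness hoped that the hidden scene followed it".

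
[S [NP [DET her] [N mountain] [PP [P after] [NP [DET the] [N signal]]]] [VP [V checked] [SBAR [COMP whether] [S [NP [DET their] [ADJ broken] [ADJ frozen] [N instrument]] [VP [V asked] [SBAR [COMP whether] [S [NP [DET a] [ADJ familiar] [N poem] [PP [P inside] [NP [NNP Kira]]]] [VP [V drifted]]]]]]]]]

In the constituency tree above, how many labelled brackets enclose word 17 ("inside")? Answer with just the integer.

10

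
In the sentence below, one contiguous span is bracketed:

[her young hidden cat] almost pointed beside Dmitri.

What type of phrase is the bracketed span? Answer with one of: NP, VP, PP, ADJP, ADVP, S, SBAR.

NP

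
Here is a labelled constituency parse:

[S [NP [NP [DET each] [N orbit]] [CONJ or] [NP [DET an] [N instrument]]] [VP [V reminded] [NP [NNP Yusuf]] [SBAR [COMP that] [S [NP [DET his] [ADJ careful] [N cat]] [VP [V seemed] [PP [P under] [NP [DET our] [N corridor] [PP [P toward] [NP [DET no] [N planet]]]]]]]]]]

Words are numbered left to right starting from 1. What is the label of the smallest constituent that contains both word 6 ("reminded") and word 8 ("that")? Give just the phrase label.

Word 6 lies under S → VP → V; word 8 lies under S → VP → SBAR → COMP. The lowest shared node is the VP.

VP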